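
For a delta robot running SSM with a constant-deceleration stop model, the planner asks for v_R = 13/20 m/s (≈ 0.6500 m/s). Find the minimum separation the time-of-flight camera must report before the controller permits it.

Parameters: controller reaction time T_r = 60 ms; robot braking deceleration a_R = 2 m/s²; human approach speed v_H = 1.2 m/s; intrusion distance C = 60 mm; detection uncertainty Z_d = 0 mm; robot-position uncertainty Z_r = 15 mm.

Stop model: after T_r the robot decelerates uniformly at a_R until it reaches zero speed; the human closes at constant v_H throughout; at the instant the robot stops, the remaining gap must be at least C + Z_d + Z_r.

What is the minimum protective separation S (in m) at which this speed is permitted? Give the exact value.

S_min = 5453/8000 m = 0.6816 m

T_s = v_R/a_R = (13/20)/2 = 0.3250 s
robot covers v_R·T_r = 0.6500·0.0600 = 0.0390 m before braking
braking distance = 0.6500²/(2·2.0000) = 0.1056 m
person approaches 1.2000·(0.0600+0.3250) = 0.4620 m
margins: 0.0600+0.0000+0.0150 = 0.0750 m
S_min ≈ 0.0390+0.1056+0.4620+0.0750  ⇒  S_min = 5453/8000 m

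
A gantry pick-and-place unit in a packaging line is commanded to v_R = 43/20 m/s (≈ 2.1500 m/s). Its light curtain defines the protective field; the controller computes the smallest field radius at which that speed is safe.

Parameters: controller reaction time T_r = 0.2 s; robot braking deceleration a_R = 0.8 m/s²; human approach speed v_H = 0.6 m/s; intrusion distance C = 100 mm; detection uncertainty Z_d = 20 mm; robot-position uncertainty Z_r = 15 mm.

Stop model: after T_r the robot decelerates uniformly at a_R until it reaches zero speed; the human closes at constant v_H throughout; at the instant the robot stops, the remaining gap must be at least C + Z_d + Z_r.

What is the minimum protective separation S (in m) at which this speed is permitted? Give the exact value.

S_min = 16597/3200 m = 5.1866 m

T_s = v_R/a_R = (43/20)/(4/5) = 2.6875 s
reaction-phase robot travel = 2.1500·0.2000 = 0.4300 m
braking distance = 2.1500²/(2·0.8000) = 2.8891 m
person approaches 0.6000·(0.2000+2.6875) = 1.7325 m
C+Z_d+Z_r = 0.1000+0.0200+0.0150 = 0.1350 m
S_min ≈ 0.4300+2.8891+1.7325+0.1350  ⇒  S_min = 16597/3200 m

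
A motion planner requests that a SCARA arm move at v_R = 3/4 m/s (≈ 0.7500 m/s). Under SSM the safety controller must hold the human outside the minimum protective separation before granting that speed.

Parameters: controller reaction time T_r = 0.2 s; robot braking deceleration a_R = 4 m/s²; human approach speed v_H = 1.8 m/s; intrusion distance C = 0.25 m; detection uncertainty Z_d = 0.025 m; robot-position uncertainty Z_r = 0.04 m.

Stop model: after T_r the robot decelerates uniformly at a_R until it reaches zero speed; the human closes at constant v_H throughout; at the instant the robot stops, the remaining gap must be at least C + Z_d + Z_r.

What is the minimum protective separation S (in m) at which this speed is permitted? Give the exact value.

S_min = 789/640 m = 1.2328 m

braking lasts T_s = (3/4)/4 = 0.1875 s
reaction-phase robot travel = 0.7500·0.2000 = 0.1500 m
braking distance = 0.7500²/(2·4.0000) = 0.0703 m
human over T_r+T_s: 1.8000·(0.2000+0.1875) = 0.6975 m
margins: 0.2500+0.0250+0.0400 = 0.3150 m
S_min ≈ 0.1500+0.0703+0.6975+0.3150  ⇒  S_min = 789/640 m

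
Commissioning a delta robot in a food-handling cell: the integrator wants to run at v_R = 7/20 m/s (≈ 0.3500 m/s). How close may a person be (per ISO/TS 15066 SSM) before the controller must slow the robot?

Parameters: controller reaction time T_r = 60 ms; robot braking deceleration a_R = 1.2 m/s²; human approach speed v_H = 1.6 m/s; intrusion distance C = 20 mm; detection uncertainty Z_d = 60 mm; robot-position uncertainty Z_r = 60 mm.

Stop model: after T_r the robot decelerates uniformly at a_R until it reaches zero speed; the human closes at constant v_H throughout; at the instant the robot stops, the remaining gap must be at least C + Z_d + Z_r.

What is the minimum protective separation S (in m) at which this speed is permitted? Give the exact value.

S_min = 18593/24000 m = 0.7747 m

braking lasts T_s = (7/20)/(6/5) = 0.2917 s
reaction-phase robot travel = 0.3500·0.0600 = 0.0210 m
robot covers 0.3500·0.2917 − ½·1.2000·0.2917² = 0.0510 m while stopping
person approaches 1.6000·(0.0600+0.2917) = 0.5627 m
C+Z_d+Z_r = 0.0200+0.0600+0.0600 = 0.1400 m
S_min ≈ 0.0210+0.0510+0.5627+0.1400  ⇒  S_min = 18593/24000 m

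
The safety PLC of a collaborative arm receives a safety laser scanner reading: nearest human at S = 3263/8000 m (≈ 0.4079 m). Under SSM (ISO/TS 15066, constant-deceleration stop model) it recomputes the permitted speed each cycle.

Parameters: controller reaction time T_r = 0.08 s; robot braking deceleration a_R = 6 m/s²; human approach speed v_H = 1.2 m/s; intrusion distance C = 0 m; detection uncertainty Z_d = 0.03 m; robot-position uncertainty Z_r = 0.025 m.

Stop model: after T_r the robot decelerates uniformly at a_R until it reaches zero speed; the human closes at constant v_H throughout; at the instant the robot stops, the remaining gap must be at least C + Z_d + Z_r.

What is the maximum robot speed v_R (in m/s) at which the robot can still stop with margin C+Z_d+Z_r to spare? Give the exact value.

v_R_max = 3/4 m/s = 0.7500 m/s

collect terms ⇒ (1/12)·v_R² + (7/25)·v_R + (-411/1600) = 0
  disc = (7/25)² − 4·(1/12)·(-411/1600) = 6561/40000 ; √disc = 81/200
  v_R = (−(7/25) + 81/200) / (2·(1/12)) = 3/4 m/s
check:
T_s = v_R/a_R = (3/4)/6 = 0.1250 s
robot covers v_R·T_r = 0.7500·0.0800 = 0.0600 m before braking
braking distance = 0.7500²/(2·6.0000) = 0.0469 m
person approaches 1.2000·(0.0800+0.1250) = 0.2460 m
C+Z_d+Z_r = 0.0000+0.0300+0.0250 = 0.0550 m
sum ≈ 0.0600+0.0469+0.2460+0.0550 ≈ 0.4079 m = S ✓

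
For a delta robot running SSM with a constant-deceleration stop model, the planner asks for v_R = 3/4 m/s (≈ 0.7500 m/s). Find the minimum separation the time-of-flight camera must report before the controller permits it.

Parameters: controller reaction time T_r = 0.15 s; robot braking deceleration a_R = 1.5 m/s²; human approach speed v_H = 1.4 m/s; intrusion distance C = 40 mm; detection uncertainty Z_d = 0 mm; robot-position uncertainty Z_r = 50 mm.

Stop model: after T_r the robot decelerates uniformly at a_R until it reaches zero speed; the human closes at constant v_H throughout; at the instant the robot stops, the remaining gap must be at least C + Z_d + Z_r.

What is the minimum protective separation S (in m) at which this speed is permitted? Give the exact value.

S_min = 13/10 m = 1.3000 m

T_s = v_R/a_R = (3/4)/(3/2) = 0.5000 s
reaction-phase robot travel = 0.7500·0.1500 = 0.1125 m
braking distance = 0.7500²/(2·1.5000) = 0.1875 m
human closes 1.4000·0.6500 = 0.9100 m
margins: 0.0400+0.0000+0.0500 = 0.0900 m
S_min ≈ 0.1125+0.1875+0.9100+0.0900  ⇒  S_min = 13/10 m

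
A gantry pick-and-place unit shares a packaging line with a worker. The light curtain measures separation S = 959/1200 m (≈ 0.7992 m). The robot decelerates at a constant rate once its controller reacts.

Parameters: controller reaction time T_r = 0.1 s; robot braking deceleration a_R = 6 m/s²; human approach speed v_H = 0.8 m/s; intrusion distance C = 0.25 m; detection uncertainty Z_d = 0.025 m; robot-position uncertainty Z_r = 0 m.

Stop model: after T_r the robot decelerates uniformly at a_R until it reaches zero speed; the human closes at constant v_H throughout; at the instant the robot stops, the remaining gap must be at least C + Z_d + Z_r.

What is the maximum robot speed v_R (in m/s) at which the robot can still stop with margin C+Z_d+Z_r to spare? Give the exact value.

v_R_max = 13/10 m/s = 1.3000 m/s

quadratic (1/12)·v² + (7/30)·v + (-533/1200) = 0
  disc = (7/30)² − 4·(1/12)·(-533/1200) = 81/400 ; √disc = 9/20
  v_R = (−(7/30) + 9/20) / (2·(1/12)) = 13/10 m/s
check:
T_s = v_R/a_R = (13/10)/6 = 0.2167 s
reaction-phase robot travel = 1.3000·0.1000 = 0.1300 m
robot covers 1.3000·0.2167 − ½·6.0000·0.2167² = 0.1408 m while stopping
human closes 0.8000·0.3167 = 0.2533 m
residual clearance needed = 0.2500+0.0250+0.0000 = 0.2750 m
sum ≈ 0.1300+0.1408+0.2533+0.2750 ≈ 0.7992 m = S ✓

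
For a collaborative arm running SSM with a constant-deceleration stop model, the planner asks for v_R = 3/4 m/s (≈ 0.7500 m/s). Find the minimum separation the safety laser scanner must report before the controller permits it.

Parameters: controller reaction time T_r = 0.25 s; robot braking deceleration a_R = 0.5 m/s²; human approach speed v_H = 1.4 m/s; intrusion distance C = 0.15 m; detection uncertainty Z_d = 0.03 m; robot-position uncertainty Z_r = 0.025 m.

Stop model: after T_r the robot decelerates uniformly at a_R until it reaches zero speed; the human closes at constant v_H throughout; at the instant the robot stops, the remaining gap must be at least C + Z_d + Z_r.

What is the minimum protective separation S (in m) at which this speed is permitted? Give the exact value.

S_min = 681/200 m = 3.4050 m

stop time T_s = (3/4)/(1/2) = 1.5000 s
reaction-phase robot travel = 0.7500·0.2500 = 0.1875 m
braking distance = 0.7500²/(2·0.5000) = 0.5625 m
human over T_r+T_s: 1.4000·(0.2500+1.5000) = 2.4500 m
margins: 0.1500+0.0300+0.0250 = 0.2050 m
S_min ≈ 0.1875+0.5625+2.4500+0.2050  ⇒  S_min = 681/200 m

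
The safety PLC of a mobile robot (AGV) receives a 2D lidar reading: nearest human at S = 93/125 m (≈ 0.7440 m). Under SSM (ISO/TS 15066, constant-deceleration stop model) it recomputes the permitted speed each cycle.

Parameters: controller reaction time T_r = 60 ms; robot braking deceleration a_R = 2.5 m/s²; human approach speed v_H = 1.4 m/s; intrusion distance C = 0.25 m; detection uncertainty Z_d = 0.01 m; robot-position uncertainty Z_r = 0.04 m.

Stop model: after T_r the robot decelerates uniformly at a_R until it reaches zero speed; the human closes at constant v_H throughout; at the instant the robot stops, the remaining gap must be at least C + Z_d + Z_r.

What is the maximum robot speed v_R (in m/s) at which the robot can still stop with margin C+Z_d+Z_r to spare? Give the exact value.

at the boundary: (1/5)·v² + (31/50)·v + (-9/25) = 0
  disc = (31/50)² − 4·(1/5)·(-9/25) = 1681/2500 ; √disc = 41/50
  v_R = (−(31/50) + 41/50) / (2·(1/5)) = 1/2 m/s
check:
stop time T_s = (1/2)/(5/2) = 0.2000 s
robot covers v_R·T_r = 0.5000·0.0600 = 0.0300 m before braking
braking distance = 0.5000²/(2·2.5000) = 0.0500 m
human over T_r+T_s: 1.4000·(0.0600+0.2000) = 0.3640 m
C+Z_d+Z_r = 0.2500+0.0100+0.0400 = 0.3000 m
sum ≈ 0.0300+0.0500+0.3640+0.3000 ≈ 0.7440 m = S ✓

v_R_max = 1/2 m/s = 0.5000 m/s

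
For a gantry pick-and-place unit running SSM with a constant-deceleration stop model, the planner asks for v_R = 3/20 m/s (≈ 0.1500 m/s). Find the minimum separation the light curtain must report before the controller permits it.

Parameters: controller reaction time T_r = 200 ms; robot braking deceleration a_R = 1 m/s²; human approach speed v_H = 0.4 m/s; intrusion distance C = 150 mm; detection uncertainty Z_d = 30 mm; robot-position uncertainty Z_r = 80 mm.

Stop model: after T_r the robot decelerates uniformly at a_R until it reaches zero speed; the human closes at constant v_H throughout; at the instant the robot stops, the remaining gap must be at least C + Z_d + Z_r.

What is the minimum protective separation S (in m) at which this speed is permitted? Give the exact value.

stop time T_s = (3/20)/1 = 0.1500 s
reaction-phase robot travel = 0.1500·0.2000 = 0.0300 m
robot covers 0.1500·0.1500 − ½·1.0000·0.1500² = 0.0112 m while stopping
human closes 0.4000·0.3500 = 0.1400 m
residual clearance needed = 0.1500+0.0300+0.0800 = 0.2600 m
S_min ≈ 0.0300+0.0112+0.1400+0.2600  ⇒  S_min = 353/800 m

S_min = 353/800 m = 0.4412 m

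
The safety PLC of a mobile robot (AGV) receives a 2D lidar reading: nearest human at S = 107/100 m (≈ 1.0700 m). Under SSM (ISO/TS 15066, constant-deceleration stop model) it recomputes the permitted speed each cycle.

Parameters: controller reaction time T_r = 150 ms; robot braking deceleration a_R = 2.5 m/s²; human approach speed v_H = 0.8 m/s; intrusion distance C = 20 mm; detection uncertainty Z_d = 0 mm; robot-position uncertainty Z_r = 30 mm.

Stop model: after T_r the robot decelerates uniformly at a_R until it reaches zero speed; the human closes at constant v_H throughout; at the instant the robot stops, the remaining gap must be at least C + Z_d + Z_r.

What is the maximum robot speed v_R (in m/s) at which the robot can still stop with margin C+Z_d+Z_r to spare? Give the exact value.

collect terms ⇒ (1/5)·v_R² + (47/100)·v_R + (-9/10) = 0
  disc = (47/100)² − 4·(1/5)·(-9/10) = 9409/10000 ; √disc = 97/100
  v_R = (−(47/100) + 97/100) / (2·(1/5)) = 5/4 m/s
check:
T_s = v_R/a_R = (5/4)/(5/2) = 0.5000 s
robot covers v_R·T_r = 1.2500·0.1500 = 0.1875 m before braking
robot covers 1.2500·0.5000 − ½·2.5000·0.5000² = 0.3125 m while stopping
person approaches 0.8000·(0.1500+0.5000) = 0.5200 m
C+Z_d+Z_r = 0.0200+0.0000+0.0300 = 0.0500 m
sum ≈ 0.1875+0.3125+0.5200+0.0500 ≈ 1.0700 m = S ✓

v_R_max = 5/4 m/s = 1.2500 m/s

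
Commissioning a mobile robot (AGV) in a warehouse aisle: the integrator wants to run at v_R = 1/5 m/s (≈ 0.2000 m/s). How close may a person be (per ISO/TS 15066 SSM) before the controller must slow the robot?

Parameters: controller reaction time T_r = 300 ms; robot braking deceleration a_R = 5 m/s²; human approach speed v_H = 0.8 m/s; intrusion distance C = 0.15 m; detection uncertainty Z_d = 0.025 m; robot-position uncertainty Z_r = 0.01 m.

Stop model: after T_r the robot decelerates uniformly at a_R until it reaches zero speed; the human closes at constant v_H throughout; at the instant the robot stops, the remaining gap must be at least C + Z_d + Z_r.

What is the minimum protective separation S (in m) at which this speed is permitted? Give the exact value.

S_min = 521/1000 m = 0.5210 m

T_s = v_R/a_R = (1/5)/5 = 0.0400 s
robot covers v_R·T_r = 0.2000·0.3000 = 0.0600 m before braking
braking distance = 0.2000²/(2·5.0000) = 0.0040 m
human closes 0.8000·0.3400 = 0.2720 m
residual clearance needed = 0.1500+0.0250+0.0100 = 0.1850 m
S_min ≈ 0.0600+0.0040+0.2720+0.1850  ⇒  S_min = 521/1000 m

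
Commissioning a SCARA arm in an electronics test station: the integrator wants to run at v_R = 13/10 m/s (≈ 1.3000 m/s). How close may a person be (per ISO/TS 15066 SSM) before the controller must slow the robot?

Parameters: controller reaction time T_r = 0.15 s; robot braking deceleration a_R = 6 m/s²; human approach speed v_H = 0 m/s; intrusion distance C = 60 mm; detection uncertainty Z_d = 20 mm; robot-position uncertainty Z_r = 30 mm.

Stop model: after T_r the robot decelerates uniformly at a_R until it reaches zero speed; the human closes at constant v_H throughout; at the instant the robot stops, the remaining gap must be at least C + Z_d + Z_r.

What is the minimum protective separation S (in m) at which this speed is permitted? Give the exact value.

stop time T_s = (13/10)/6 = 0.2167 s
robot covers v_R·T_r = 1.3000·0.1500 = 0.1950 m before braking
braking distance = 1.3000²/(2·6.0000) = 0.1408 m
person approaches 0.0000·(0.1500+0.2167) = 0.0000 m
C+Z_d+Z_r = 0.0600+0.0200+0.0300 = 0.1100 m
S_min ≈ 0.1950+0.1408+0.0000+0.1100  ⇒  S_min = 107/240 m

S_min = 107/240 m = 0.4458 m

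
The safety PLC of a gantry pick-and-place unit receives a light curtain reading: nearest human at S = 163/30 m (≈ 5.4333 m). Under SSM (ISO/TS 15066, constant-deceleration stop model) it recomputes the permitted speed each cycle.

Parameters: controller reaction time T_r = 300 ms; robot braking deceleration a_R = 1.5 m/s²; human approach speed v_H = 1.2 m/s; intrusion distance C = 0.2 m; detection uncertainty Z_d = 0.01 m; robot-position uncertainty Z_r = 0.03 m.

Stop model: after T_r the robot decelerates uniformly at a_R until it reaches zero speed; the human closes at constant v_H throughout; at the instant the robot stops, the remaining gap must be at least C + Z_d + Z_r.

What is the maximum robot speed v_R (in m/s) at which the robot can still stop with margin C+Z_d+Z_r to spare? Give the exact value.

v_R_max = 5/2 m/s = 2.5000 m/s

quadratic (1/3)·v² + (11/10)·v + (-29/6) = 0
  disc = (11/10)² − 4·(1/3)·(-29/6) = 6889/900 ; √disc = 83/30
  v_R = (−(11/10) + 83/30) / (2·(1/3)) = 5/2 m/s
check:
T_s = v_R/a_R = (5/2)/(3/2) = 1.6667 s
robot in T_r: 2.5000·0.3000 = 0.7500 m
robot covers 2.5000·1.6667 − ½·1.5000·1.6667² = 2.0833 m while stopping
human closes 1.2000·1.9667 = 2.3600 m
residual clearance needed = 0.2000+0.0100+0.0300 = 0.2400 m
sum ≈ 0.7500+2.0833+2.3600+0.2400 ≈ 5.4333 m = S ✓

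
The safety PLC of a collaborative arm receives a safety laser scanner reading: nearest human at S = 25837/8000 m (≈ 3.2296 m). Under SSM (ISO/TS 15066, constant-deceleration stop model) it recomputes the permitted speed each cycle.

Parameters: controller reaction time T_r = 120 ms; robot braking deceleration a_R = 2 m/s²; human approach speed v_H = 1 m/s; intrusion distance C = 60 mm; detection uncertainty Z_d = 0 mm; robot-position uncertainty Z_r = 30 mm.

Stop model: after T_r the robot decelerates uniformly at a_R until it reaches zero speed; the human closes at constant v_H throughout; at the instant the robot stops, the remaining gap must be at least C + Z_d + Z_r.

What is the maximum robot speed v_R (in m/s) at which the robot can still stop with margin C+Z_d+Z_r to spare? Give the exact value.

v_R_max = 49/20 m/s = 2.4500 m/s

collect terms ⇒ (1/4)·v_R² + (31/50)·v_R + (-24157/8000) = 0
  disc = (31/50)² − 4·(1/4)·(-24157/8000) = 136161/40000 ; √disc = 369/200
  v_R = (−(31/50) + 369/200) / (2·(1/4)) = 49/20 m/s
check:
T_s = v_R/a_R = (49/20)/2 = 1.2250 s
robot in T_r: 2.4500·0.1200 = 0.2940 m
robot under decel: 2.4500²/(2·2.0000) = 1.5006 m
human over T_r+T_s: 1.0000·(0.1200+1.2250) = 1.3450 m
C+Z_d+Z_r = 0.0600+0.0000+0.0300 = 0.0900 m
sum ≈ 0.2940+1.5006+1.3450+0.0900 ≈ 3.2296 m = S ✓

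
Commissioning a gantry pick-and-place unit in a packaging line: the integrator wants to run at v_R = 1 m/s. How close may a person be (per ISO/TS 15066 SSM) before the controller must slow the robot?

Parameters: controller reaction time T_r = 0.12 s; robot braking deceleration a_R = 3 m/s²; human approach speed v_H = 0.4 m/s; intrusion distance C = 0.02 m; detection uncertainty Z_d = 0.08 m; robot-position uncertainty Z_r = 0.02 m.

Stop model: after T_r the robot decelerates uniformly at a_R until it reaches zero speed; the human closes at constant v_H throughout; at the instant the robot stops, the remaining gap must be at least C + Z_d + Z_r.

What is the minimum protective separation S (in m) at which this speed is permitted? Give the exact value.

stop time T_s = 1/3 = 0.3333 s
reaction-phase robot travel = 1.0000·0.1200 = 0.1200 m
braking distance = 1.0000²/(2·3.0000) = 0.1667 m
human over T_r+T_s: 0.4000·(0.1200+0.3333) = 0.1813 m
C+Z_d+Z_r = 0.0200+0.0800+0.0200 = 0.1200 m
S_min ≈ 0.1200+0.1667+0.1813+0.1200  ⇒  S_min = 147/250 m

S_min = 147/250 m = 0.5880 m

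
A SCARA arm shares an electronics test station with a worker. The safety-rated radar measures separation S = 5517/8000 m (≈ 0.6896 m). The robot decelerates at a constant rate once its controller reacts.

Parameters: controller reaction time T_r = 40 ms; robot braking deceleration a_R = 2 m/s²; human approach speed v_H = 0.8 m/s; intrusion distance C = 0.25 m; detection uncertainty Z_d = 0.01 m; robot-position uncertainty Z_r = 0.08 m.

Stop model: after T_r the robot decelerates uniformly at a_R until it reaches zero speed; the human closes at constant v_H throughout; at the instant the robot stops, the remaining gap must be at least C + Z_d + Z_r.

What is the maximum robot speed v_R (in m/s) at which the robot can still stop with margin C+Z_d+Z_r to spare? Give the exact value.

v_R_max = 11/20 m/s = 0.5500 m/s

quadratic (1/4)·v² + (11/25)·v + (-2541/8000) = 0
  disc = (11/25)² − 4·(1/4)·(-2541/8000) = 20449/40000 ; √disc = 143/200
  v_R = (−(11/25) + 143/200) / (2·(1/4)) = 11/20 m/s
check:
stop time T_s = (11/20)/2 = 0.2750 s
robot in T_r: 0.5500·0.0400 = 0.0220 m
robot under decel: 0.5500²/(2·2.0000) = 0.0756 m
human over T_r+T_s: 0.8000·(0.0400+0.2750) = 0.2520 m
margins: 0.2500+0.0100+0.0800 = 0.3400 m
sum ≈ 0.0220+0.0756+0.2520+0.3400 ≈ 0.6896 m = S ✓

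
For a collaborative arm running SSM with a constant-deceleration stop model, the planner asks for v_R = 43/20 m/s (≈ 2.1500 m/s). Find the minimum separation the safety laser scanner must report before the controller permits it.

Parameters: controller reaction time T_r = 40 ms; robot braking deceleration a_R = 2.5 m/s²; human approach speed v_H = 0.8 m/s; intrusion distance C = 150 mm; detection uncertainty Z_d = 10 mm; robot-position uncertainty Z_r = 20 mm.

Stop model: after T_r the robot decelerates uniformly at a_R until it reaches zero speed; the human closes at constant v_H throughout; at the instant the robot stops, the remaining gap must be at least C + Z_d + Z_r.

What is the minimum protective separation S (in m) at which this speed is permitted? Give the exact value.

braking lasts T_s = (43/20)/(5/2) = 0.8600 s
robot covers v_R·T_r = 2.1500·0.0400 = 0.0860 m before braking
robot covers 2.1500·0.8600 − ½·2.5000·0.8600² = 0.9245 m while stopping
human over T_r+T_s: 0.8000·(0.0400+0.8600) = 0.7200 m
margins: 0.1500+0.0100+0.0200 = 0.1800 m
S_min ≈ 0.0860+0.9245+0.7200+0.1800  ⇒  S_min = 3821/2000 m

S_min = 3821/2000 m = 1.9105 m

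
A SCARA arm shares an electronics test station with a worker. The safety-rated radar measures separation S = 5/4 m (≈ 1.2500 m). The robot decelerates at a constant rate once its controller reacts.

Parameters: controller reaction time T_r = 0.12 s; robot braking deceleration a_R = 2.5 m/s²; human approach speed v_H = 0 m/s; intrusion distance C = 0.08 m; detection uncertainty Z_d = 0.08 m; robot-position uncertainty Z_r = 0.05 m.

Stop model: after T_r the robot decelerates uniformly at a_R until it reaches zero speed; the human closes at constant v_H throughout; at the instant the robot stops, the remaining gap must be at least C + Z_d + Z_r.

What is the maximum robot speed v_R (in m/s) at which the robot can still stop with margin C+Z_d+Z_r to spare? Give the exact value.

collect terms ⇒ (1/5)·v_R² + (3/25)·v_R + (-26/25) = 0
  disc = (3/25)² − 4·(1/5)·(-26/25) = 529/625 ; √disc = 23/25
  v_R = (−(3/25) + 23/25) / (2·(1/5)) = 2 m/s
check:
braking lasts T_s = 2/(5/2) = 0.8000 s
robot in T_r: 2.0000·0.1200 = 0.2400 m
robot under decel: 2.0000²/(2·2.5000) = 0.8000 m
human closes 0.0000·0.9200 = 0.0000 m
margins: 0.0800+0.0800+0.0500 = 0.2100 m
sum ≈ 0.2400+0.8000+0.0000+0.2100 ≈ 1.2500 m = S ✓

v_R_max = 2 m/s = 2.0000 m/s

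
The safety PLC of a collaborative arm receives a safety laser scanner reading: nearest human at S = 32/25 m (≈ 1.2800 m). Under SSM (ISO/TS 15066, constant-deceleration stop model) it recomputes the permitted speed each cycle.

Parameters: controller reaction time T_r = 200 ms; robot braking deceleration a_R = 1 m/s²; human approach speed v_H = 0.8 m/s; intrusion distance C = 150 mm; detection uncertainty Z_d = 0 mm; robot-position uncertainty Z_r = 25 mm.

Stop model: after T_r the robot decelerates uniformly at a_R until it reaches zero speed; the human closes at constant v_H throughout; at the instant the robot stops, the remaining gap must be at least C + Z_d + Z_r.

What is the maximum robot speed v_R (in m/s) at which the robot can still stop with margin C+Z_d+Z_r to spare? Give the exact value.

quadratic (1/2)·v² + (1)·v + (-189/200) = 0
  disc = (1)² − 4·(1/2)·(-189/200) = 289/100 ; √disc = 17/10
  v_R = (−(1) + 17/10) / (2·(1/2)) = 7/10 m/s
check:
stop time T_s = (7/10)/1 = 0.7000 s
reaction-phase robot travel = 0.7000·0.2000 = 0.1400 m
robot covers 0.7000·0.7000 − ½·1.0000·0.7000² = 0.2450 m while stopping
human over T_r+T_s: 0.8000·(0.2000+0.7000) = 0.7200 m
margins: 0.1500+0.0000+0.0250 = 0.1750 m
sum ≈ 0.1400+0.2450+0.7200+0.1750 ≈ 1.2800 m = S ✓

v_R_max = 7/10 m/s = 0.7000 m/s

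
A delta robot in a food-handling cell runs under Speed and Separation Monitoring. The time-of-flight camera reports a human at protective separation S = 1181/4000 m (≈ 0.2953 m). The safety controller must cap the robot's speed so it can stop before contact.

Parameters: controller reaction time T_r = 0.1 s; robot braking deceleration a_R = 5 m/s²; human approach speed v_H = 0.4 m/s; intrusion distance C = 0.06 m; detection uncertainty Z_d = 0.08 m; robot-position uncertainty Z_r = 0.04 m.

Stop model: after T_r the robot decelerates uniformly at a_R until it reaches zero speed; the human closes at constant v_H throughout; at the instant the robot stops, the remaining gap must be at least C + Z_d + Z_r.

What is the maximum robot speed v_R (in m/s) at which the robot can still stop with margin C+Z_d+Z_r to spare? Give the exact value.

quadratic (1/10)·v² + (9/50)·v + (-301/4000) = 0
  disc = (9/50)² − 4·(1/10)·(-301/4000) = 1/16 ; √disc = 1/4
  v_R = (−(9/50) + 1/4) / (2·(1/10)) = 7/20 m/s
check:
stop time T_s = (7/20)/5 = 0.0700 s
robot in T_r: 0.3500·0.1000 = 0.0350 m
robot covers 0.3500·0.0700 − ½·5.0000·0.0700² = 0.0123 m while stopping
human closes 0.4000·0.1700 = 0.0680 m
margins: 0.0600+0.0800+0.0400 = 0.1800 m
sum ≈ 0.0350+0.0123+0.0680+0.1800 ≈ 0.2953 m = S ✓

v_R_max = 7/20 m/s = 0.3500 m/s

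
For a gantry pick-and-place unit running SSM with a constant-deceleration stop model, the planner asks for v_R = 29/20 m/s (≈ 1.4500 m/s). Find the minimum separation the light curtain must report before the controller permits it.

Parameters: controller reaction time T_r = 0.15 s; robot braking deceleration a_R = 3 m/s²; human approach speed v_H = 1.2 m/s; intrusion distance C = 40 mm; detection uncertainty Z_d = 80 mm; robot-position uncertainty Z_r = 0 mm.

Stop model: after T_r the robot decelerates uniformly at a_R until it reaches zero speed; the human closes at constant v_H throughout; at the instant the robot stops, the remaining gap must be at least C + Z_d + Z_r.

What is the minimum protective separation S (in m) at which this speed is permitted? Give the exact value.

S_min = 139/96 m = 1.4479 m

T_s = v_R/a_R = (29/20)/3 = 0.4833 s
robot in T_r: 1.4500·0.1500 = 0.2175 m
robot covers 1.4500·0.4833 − ½·3.0000·0.4833² = 0.3504 m while stopping
human closes 1.2000·0.6333 = 0.7600 m
C+Z_d+Z_r = 0.0400+0.0800+0.0000 = 0.1200 m
S_min ≈ 0.2175+0.3504+0.7600+0.1200  ⇒  S_min = 139/96 m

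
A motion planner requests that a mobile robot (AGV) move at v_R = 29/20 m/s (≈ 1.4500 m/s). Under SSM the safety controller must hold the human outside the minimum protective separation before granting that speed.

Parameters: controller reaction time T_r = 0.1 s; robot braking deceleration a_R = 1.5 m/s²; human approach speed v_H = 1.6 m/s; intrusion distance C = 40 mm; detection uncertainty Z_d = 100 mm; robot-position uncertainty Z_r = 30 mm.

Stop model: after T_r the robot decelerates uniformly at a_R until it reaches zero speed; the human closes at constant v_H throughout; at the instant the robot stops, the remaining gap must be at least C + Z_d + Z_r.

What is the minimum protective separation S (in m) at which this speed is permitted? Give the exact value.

T_s = v_R/a_R = (29/20)/(3/2) = 0.9667 s
robot in T_r: 1.4500·0.1000 = 0.1450 m
robot under decel: 1.4500²/(2·1.5000) = 0.7008 m
human closes 1.6000·1.0667 = 1.7067 m
residual clearance needed = 0.0400+0.1000+0.0300 = 0.1700 m
S_min ≈ 0.1450+0.7008+1.7067+0.1700  ⇒  S_min = 1089/400 m

S_min = 1089/400 m = 2.7225 m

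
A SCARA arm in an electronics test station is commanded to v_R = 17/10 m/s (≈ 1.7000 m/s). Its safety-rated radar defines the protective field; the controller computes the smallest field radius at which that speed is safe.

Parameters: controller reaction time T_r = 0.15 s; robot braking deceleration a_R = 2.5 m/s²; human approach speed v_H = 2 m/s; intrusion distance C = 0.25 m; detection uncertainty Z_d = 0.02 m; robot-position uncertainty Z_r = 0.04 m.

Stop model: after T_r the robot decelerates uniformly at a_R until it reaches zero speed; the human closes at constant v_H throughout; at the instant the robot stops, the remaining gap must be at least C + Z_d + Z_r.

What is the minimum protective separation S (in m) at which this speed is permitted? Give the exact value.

S_min = 2803/1000 m = 2.8030 m

braking lasts T_s = (17/10)/(5/2) = 0.6800 s
robot in T_r: 1.7000·0.1500 = 0.2550 m
robot covers 1.7000·0.6800 − ½·2.5000·0.6800² = 0.5780 m while stopping
human closes 2.0000·0.8300 = 1.6600 m
residual clearance needed = 0.2500+0.0200+0.0400 = 0.3100 m
S_min ≈ 0.2550+0.5780+1.6600+0.3100  ⇒  S_min = 2803/1000 m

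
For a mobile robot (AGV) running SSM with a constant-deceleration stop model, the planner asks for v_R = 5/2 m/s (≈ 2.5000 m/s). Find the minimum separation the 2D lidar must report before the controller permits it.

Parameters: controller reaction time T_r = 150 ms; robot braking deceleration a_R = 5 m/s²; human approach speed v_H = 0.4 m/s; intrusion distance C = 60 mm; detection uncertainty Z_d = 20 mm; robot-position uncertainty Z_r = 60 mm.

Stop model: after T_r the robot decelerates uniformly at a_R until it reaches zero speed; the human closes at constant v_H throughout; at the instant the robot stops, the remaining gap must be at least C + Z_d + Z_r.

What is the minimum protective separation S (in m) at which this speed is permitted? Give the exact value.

S_min = 7/5 m = 1.4000 m

braking lasts T_s = (5/2)/5 = 0.5000 s
robot covers v_R·T_r = 2.5000·0.1500 = 0.3750 m before braking
robot covers 2.5000·0.5000 − ½·5.0000·0.5000² = 0.6250 m while stopping
person approaches 0.4000·(0.1500+0.5000) = 0.2600 m
margins: 0.0600+0.0200+0.0600 = 0.1400 m
S_min ≈ 0.3750+0.6250+0.2600+0.1400  ⇒  S_min = 7/5 m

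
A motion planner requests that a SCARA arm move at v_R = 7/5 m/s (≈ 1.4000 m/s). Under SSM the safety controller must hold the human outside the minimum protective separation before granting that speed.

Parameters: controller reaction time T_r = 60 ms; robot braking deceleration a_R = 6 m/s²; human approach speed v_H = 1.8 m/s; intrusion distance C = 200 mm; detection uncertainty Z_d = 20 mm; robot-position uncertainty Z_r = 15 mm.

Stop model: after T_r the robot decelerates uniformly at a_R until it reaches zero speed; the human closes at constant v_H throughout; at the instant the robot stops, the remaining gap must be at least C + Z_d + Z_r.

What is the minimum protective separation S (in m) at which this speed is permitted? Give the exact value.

S_min = 3031/3000 m = 1.0103 m

stop time T_s = (7/5)/6 = 0.2333 s
robot in T_r: 1.4000·0.0600 = 0.0840 m
braking distance = 1.4000²/(2·6.0000) = 0.1633 m
human over T_r+T_s: 1.8000·(0.0600+0.2333) = 0.5280 m
residual clearance needed = 0.2000+0.0200+0.0150 = 0.2350 m
S_min ≈ 0.0840+0.1633+0.5280+0.2350  ⇒  S_min = 3031/3000 m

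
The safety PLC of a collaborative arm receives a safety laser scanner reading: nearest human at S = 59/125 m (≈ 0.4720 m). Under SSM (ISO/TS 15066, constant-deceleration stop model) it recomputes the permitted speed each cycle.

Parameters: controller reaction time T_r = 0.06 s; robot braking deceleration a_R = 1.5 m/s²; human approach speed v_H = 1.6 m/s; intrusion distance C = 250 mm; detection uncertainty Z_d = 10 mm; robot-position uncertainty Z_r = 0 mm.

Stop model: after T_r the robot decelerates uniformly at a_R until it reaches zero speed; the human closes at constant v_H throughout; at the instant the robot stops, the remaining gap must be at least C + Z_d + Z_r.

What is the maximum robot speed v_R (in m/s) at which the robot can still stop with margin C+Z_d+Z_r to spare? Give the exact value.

v_R_max = 1/10 m/s = 0.1000 m/s

quadratic (1/3)·v² + (169/150)·v + (-29/250) = 0
  disc = (169/150)² − 4·(1/3)·(-29/250) = 32041/22500 ; √disc = 179/150
  v_R = (−(169/150) + 179/150) / (2·(1/3)) = 1/10 m/s
check:
stop time T_s = (1/10)/(3/2) = 0.0667 s
reaction-phase robot travel = 0.1000·0.0600 = 0.0060 m
robot under decel: 0.1000²/(2·1.5000) = 0.0033 m
human closes 1.6000·0.1267 = 0.2027 m
margins: 0.2500+0.0100+0.0000 = 0.2600 m
sum ≈ 0.0060+0.0033+0.2027+0.2600 ≈ 0.4720 m = S ✓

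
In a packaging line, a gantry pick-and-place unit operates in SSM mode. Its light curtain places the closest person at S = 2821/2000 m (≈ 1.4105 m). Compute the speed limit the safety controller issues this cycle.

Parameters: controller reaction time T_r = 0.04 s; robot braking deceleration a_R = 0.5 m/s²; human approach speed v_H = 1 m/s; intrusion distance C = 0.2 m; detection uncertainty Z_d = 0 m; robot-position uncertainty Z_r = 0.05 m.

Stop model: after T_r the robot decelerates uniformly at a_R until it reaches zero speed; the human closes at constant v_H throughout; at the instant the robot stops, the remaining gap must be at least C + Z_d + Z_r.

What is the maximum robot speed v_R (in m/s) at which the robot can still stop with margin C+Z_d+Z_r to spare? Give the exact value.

collect terms ⇒ (1)·v_R² + (51/25)·v_R + (-2241/2000) = 0
  disc = (51/25)² − 4·(1)·(-2241/2000) = 21609/2500 ; √disc = 147/50
  v_R = (−(51/25) + 147/50) / (2·(1)) = 9/20 m/s
check:
braking lasts T_s = (9/20)/(1/2) = 0.9000 s
reaction-phase robot travel = 0.4500·0.0400 = 0.0180 m
robot covers 0.4500·0.9000 − ½·0.5000·0.9000² = 0.2025 m while stopping
person approaches 1.0000·(0.0400+0.9000) = 0.9400 m
residual clearance needed = 0.2000+0.0000+0.0500 = 0.2500 m
sum ≈ 0.0180+0.2025+0.9400+0.2500 ≈ 1.4105 m = S ✓

v_R_max = 9/20 m/s = 0.4500 m/s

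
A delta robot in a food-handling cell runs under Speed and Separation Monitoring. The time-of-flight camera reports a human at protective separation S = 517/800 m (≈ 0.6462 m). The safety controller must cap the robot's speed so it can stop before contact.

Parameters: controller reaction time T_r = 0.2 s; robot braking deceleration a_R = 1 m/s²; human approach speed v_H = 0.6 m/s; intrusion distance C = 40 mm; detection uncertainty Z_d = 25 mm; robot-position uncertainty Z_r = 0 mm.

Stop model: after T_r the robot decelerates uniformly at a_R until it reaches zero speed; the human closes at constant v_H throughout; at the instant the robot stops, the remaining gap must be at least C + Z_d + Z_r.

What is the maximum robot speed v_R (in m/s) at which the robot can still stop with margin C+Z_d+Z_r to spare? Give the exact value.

v_R_max = 9/20 m/s = 0.4500 m/s

quadratic (1/2)·v² + (4/5)·v + (-369/800) = 0
  disc = (4/5)² − 4·(1/2)·(-369/800) = 25/16 ; √disc = 5/4
  v_R = (−(4/5) + 5/4) / (2·(1/2)) = 9/20 m/s
check:
stop time T_s = (9/20)/1 = 0.4500 s
robot covers v_R·T_r = 0.4500·0.2000 = 0.0900 m before braking
braking distance = 0.4500²/(2·1.0000) = 0.1013 m
person approaches 0.6000·(0.2000+0.4500) = 0.3900 m
C+Z_d+Z_r = 0.0400+0.0250+0.0000 = 0.0650 m
sum ≈ 0.0900+0.1013+0.3900+0.0650 ≈ 0.6462 m = S ✓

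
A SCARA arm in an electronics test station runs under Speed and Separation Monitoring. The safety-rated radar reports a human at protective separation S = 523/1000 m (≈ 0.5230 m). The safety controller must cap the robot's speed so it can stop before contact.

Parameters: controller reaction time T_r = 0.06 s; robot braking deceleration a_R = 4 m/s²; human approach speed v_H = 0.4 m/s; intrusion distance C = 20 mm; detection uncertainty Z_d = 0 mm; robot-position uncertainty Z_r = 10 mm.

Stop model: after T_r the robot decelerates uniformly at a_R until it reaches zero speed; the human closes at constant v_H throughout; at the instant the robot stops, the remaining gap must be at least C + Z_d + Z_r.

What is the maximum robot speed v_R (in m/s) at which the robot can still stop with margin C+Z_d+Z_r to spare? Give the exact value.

at the boundary: (1/8)·v² + (4/25)·v + (-469/1000) = 0
  disc = (4/25)² − 4·(1/8)·(-469/1000) = 2601/10000 ; √disc = 51/100
  v_R = (−(4/25) + 51/100) / (2·(1/8)) = 7/5 m/s
check:
stop time T_s = (7/5)/4 = 0.3500 s
reaction-phase robot travel = 1.4000·0.0600 = 0.0840 m
braking distance = 1.4000²/(2·4.0000) = 0.2450 m
person approaches 0.4000·(0.0600+0.3500) = 0.1640 m
C+Z_d+Z_r = 0.0200+0.0000+0.0100 = 0.0300 m
sum ≈ 0.0840+0.2450+0.1640+0.0300 ≈ 0.5230 m = S ✓

v_R_max = 7/5 m/s = 1.4000 m/s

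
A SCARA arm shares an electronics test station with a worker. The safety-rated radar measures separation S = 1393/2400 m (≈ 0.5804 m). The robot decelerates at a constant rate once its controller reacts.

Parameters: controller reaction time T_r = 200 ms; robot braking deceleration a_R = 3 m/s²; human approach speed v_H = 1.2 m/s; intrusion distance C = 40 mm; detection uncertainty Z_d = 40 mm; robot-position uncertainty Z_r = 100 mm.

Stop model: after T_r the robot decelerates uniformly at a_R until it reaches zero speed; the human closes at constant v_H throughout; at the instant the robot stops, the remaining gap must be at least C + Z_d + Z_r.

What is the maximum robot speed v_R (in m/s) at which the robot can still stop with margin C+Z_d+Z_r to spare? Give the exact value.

v_R_max = 1/4 m/s = 0.2500 m/s

at the boundary: (1/6)·v² + (3/5)·v + (-77/480) = 0
  disc = (3/5)² − 4·(1/6)·(-77/480) = 1681/3600 ; √disc = 41/60
  v_R = (−(3/5) + 41/60) / (2·(1/6)) = 1/4 m/s
check:
stop time T_s = (1/4)/3 = 0.0833 s
robot in T_r: 0.2500·0.2000 = 0.0500 m
robot under decel: 0.2500²/(2·3.0000) = 0.0104 m
human closes 1.2000·0.2833 = 0.3400 m
C+Z_d+Z_r = 0.0400+0.0400+0.1000 = 0.1800 m
sum ≈ 0.0500+0.0104+0.3400+0.1800 ≈ 0.5804 m = S ✓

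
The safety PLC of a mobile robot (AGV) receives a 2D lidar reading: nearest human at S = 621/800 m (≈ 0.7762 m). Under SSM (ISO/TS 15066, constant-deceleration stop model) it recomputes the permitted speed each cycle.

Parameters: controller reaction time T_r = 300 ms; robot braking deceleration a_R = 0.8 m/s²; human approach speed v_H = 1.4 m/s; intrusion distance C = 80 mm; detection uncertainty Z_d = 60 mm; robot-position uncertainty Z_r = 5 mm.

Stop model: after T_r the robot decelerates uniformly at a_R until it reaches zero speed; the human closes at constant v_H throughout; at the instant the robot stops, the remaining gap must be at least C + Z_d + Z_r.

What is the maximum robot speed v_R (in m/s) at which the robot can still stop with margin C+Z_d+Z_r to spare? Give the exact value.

v_R_max = 1/10 m/s = 0.1000 m/s

at the boundary: (5/8)·v² + (41/20)·v + (-169/800) = 0
  disc = (41/20)² − 4·(5/8)·(-169/800) = 7569/1600 ; √disc = 87/40
  v_R = (−(41/20) + 87/40) / (2·(5/8)) = 1/10 m/s
check:
T_s = v_R/a_R = (1/10)/(4/5) = 0.1250 s
robot covers v_R·T_r = 0.1000·0.3000 = 0.0300 m before braking
robot under decel: 0.1000²/(2·0.8000) = 0.0063 m
person approaches 1.4000·(0.3000+0.1250) = 0.5950 m
residual clearance needed = 0.0800+0.0600+0.0050 = 0.1450 m
sum ≈ 0.0300+0.0063+0.5950+0.1450 ≈ 0.7762 m = S ✓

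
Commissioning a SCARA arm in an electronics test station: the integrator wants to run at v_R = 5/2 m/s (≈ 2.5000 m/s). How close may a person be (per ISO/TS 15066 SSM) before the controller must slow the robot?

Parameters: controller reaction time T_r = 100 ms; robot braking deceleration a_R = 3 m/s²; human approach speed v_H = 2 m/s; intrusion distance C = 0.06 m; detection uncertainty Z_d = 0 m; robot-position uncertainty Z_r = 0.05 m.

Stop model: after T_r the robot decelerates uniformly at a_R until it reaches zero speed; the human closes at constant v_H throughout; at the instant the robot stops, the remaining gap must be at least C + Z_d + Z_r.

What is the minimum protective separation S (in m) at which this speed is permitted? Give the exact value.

T_s = v_R/a_R = (5/2)/3 = 0.8333 s
reaction-phase robot travel = 2.5000·0.1000 = 0.2500 m
robot covers 2.5000·0.8333 − ½·3.0000·0.8333² = 1.0417 m while stopping
human closes 2.0000·0.9333 = 1.8667 m
C+Z_d+Z_r = 0.0600+0.0000+0.0500 = 0.1100 m
S_min ≈ 0.2500+1.0417+1.8667+0.1100  ⇒  S_min = 1961/600 m

S_min = 1961/600 m = 3.2683 m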